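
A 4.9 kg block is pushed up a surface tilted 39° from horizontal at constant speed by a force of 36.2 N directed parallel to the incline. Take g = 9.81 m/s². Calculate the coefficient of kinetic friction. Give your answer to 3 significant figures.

At constant speed ΣF = 0 along the incline. The applied 36.2 N acts up the slope; the weight component mg sin 39° = 30.251 N and kinetic friction μN both act down the slope.
So 36.2 = 30.251 + μ × 37.357, giving μ = (36.2 − 30.251) / 37.357 = 0.1592.

0.159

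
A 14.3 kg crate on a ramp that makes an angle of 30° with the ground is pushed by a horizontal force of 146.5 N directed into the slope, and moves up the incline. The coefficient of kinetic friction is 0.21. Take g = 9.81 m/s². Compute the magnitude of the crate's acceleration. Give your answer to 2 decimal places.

1.11 m/s²

The horizontal push has components F cos 30° = 146.5 × 0.8660 = 126.869 N up the incline and F sin 30° = 146.5 × 0.5000 = 73.250 N pressing into the surface.
The normal force is therefore N = mg cos 30° + F sin 30° = 121.485 + 73.250 = 194.735 N, and kinetic friction down the slope is μN = 0.21 × 194.735 = 40.894 N.
Along the incline: F cos 30° − mg sin 30° − μN = ma, so 126.869 − 70.142 − 40.894 = 14.3 a, giving a = 1.1072 m/s².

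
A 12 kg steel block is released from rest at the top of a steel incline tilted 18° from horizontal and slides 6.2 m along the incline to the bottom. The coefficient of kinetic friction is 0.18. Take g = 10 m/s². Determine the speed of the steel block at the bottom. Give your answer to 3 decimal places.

The weight component along the incline is mg sin 18° = 37.082 N and the normal force is N = mg cos 18° = 114.127 N.
Friction up the slope is f = μN = 0.18 × 114.127 = 20.543 N, so the net downslope force is 37.082 − 20.543 = 16.539 N and a = 16.539 / 12 = 1.3783 m/s².
Starting from rest over a distance of 6.2 m, v² = 2aL = 2 × 1.3783 × 6.2 = 17.0909, so v = 4.1341 m/s.

4.134 m/s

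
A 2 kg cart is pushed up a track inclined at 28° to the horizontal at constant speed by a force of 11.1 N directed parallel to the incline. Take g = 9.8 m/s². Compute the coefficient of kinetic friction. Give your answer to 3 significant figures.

At constant speed ΣF = 0 along the incline. The applied 11.1 N acts up the slope; the weight component mg sin 28° = 9.202 N and kinetic friction μN both act down the slope.
So 11.1 = 9.202 + μ × 17.306, giving μ = (11.1 − 9.202) / 17.306 = 0.1097.

0.110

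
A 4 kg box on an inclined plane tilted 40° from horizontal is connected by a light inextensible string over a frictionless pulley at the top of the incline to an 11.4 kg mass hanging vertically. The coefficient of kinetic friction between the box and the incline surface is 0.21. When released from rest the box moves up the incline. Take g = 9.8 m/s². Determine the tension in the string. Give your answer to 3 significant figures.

For the box on the incline: the weight component along the slope is m₁g sin 40° = 4 × 9.8 × 0.6428 = 25.198 N and the normal force is N = m₁g cos 40° = 30.029 N.
Kinetic friction opposes the box's motion up the incline: f = μN = 0.21 × 30.029 = 6.306 N acting down the slope.
Newton's second law for the box (up-slope positive): T − 25.198 − 6.306 = 4 a. For the hanging mass (downward positive): 11.4 × 9.8 − T = 11.4 a.
Adding the two equations eliminates T: 80.216 = 15.4 a, so a = 5.2088 m/s².
Then from the hanging mass's equation, T = 11.4 × (9.8 − 5.2088) = 52.340 N.

52.3 N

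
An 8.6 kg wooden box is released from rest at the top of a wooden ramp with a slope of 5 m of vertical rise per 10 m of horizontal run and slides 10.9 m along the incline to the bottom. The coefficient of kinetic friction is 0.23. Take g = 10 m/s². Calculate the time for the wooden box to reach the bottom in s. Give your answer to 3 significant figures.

3.00 s

The weight component along the incline is mg sin 26.57° = 38.460 N and the normal force is N = mg cos 26.57° = 76.921 N.
Friction up the slope is f = μN = 0.23 × 76.921 = 17.692 N, so the net downslope force is 38.460 − 17.692 = 20.768 N and a = 20.768 / 8.6 = 2.4149 m/s².
Starting from rest, L = ½at², so t = √(2L/a) = √(2 × 10.9 / 2.4149) = 3.0045 s.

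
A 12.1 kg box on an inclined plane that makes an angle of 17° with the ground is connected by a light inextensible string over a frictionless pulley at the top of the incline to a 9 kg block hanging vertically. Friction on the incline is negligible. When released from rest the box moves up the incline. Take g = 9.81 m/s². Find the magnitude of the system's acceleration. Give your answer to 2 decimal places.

2.54 m/s²

For the box on the incline: the weight component along the slope is m₁g sin 17° = 12.1 × 9.81 × 0.2924 = 34.708 N and the normal force is N = m₁g cos 17° = 113.514 N.
Newton's second law for the box (up-slope positive): T − 34.708 = 12.1 a. For the hanging block (downward positive): 9 × 9.81 − T = 9 a.
Adding the two equations eliminates T: 53.582 = 21.1 a, so a = 2.5394 m/s².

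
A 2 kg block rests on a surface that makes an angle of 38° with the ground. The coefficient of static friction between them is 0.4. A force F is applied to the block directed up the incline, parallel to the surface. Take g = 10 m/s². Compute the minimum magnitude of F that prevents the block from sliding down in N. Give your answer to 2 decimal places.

6.01 N

The normal force is N = mg cos 38° = 15.760 N. With F at its minimum the block is on the verge of sliding down, so static friction is at its maximum μ_s N = 0.4 × 15.760 = 6.304 N and acts up the slope.
Equilibrium along the incline: F + μ_s N = mg sin 38°, so F = 12.313 − 6.304 = 6.009 N.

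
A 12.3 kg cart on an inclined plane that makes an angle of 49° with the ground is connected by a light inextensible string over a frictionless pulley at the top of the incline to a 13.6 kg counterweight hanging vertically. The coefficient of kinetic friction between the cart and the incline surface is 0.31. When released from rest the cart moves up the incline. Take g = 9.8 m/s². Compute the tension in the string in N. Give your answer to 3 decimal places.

For the cart on the incline: the weight component along the slope is m₁g sin 49° = 12.3 × 9.8 × 0.7547 = 90.972 N and the normal force is N = m₁g cos 49° = 79.081 N.
Kinetic friction opposes the cart's motion up the incline: f = μN = 0.31 × 79.081 = 24.515 N acting down the slope.
Newton's second law for the cart (up-slope positive): T − 90.972 − 24.515 = 12.3 a. For the hanging counterweight (downward positive): 13.6 × 9.8 − T = 13.6 a.
Adding the two equations eliminates T: 17.793 = 25.9 a, so a = 0.6870 m/s².
Then from the hanging counterweight's equation, T = 13.6 × (9.8 − 0.6870) = 123.937 N.

123.937 N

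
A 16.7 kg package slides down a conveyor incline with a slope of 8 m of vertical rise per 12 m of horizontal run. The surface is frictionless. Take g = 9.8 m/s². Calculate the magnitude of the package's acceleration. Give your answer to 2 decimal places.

5.44 m/s²

Resolving the weight along the incline: the component pulling the package down the slope is mg sin 33.69° = 16.7 × 9.8 × 0.5547 = 90.782 N, and the normal force is N = mg cos 33.69° = 16.7 × 9.8 × 0.8321 = 136.181 N.
With no friction the net force along the incline is 90.782 N, so a = g sin 33.69° = 90.782 / 16.7 = 5.4360 m/s².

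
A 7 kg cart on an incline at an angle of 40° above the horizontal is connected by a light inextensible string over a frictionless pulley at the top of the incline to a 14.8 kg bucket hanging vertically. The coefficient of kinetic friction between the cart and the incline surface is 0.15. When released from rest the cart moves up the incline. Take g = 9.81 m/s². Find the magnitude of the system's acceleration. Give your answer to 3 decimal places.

4.273 m/s²

For the cart on the incline: the weight component along the slope is m₁g sin 40° = 7 × 9.81 × 0.6428 = 44.141 N and the normal force is N = m₁g cos 40° = 52.604 N.
Kinetic friction opposes the cart's motion up the incline: f = μN = 0.15 × 52.604 = 7.891 N acting down the slope.
Newton's second law for the cart (up-slope positive): T − 44.141 − 7.891 = 7 a. For the hanging bucket (downward positive): 14.8 × 9.81 − T = 14.8 a.
Adding the two equations eliminates T: 93.156 = 21.8 a, so a = 4.2732 m/s².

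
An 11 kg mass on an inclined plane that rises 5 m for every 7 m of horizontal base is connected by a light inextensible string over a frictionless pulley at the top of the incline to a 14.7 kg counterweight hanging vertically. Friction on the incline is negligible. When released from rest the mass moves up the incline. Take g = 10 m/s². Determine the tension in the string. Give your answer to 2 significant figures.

99 N

For the mass on the incline: the weight component along the slope is m₁g sin 35.54° = 11 × 10 × 0.5812 = 63.932 N and the normal force is N = m₁g cos 35.54° = 89.511 N.
Newton's second law for the mass (up-slope positive): T − 63.932 = 11 a. For the hanging counterweight (downward positive): 14.7 × 10 − T = 14.7 a.
Adding the two equations eliminates T: 83.068 = 25.7 a, so a = 3.2322 m/s².
Then from the hanging counterweight's equation, T = 14.7 × (10 − 3.2322) = 99.487 N.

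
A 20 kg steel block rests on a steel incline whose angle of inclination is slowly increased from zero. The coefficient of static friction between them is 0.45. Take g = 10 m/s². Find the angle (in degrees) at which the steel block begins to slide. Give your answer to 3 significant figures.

24.2°

At the threshold of sliding, static friction is at its maximum μ_s N and exactly balances the weight component along the incline: mg sin θ = μ_s mg cos θ.
Hence tan θ = μ_s = 0.45, so θ = arctan(0.45) = 24.2277°.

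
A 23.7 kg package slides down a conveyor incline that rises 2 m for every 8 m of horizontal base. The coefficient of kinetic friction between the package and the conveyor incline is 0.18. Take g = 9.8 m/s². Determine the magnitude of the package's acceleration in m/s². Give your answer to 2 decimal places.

Resolving the weight along the incline: the component pulling the package down the slope is mg sin 14.04° = 23.7 × 9.8 × 0.2425 = 56.323 N, and the normal force is N = mg cos 14.04° = 23.7 × 9.8 × 0.9701 = 225.315 N.
Kinetic friction acts up the slope with magnitude f = μN = 0.18 × 225.315 = 40.557 N.
Net force along the incline is 56.323 − 40.557 = 15.766 N, so a = 15.766 / 23.7 = 0.6652 m/s².

0.67 m/s²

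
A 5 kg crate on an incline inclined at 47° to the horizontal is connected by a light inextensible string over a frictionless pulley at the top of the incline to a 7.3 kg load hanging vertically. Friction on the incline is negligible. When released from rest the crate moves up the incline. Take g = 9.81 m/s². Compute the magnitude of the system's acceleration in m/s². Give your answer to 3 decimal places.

2.906 m/s²

For the crate on the incline: the weight component along the slope is m₁g sin 47° = 5 × 9.81 × 0.7314 = 35.875 N and the normal force is N = m₁g cos 47° = 33.452 N.
Newton's second law for the crate (up-slope positive): T − 35.875 = 5 a. For the hanging load (downward positive): 7.3 × 9.81 − T = 7.3 a.
Adding the two equations eliminates T: 35.738 = 12.3 a, so a = 2.9055 m/s².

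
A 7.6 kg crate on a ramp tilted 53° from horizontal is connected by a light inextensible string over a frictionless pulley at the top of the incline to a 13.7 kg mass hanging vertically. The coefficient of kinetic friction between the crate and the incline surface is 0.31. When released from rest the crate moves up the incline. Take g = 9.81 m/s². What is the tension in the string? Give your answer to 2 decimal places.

95.20 N

For the crate on the incline: the weight component along the slope is m₁g sin 53° = 7.6 × 9.81 × 0.7986 = 59.540 N and the normal force is N = m₁g cos 53° = 44.869 N.
Kinetic friction opposes the crate's motion up the incline: f = μN = 0.31 × 44.869 = 13.909 N acting down the slope.
Newton's second law for the crate (up-slope positive): T − 59.540 − 13.909 = 7.6 a. For the hanging mass (downward positive): 13.7 × 9.81 − T = 13.7 a.
Adding the two equations eliminates T: 60.948 = 21.3 a, so a = 2.8614 m/s².
Then from the hanging mass's equation, T = 13.7 × (9.81 − 2.8614) = 95.196 N.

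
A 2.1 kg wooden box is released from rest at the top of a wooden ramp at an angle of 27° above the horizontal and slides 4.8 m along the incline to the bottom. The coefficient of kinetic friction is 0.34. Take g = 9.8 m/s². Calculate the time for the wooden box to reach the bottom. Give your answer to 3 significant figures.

2.55 s

The weight component along the incline is mg sin 27° = 9.343 N and the normal force is N = mg cos 27° = 18.337 N.
Friction up the slope is f = μN = 0.34 × 18.337 = 6.235 N, so the net downslope force is 9.343 − 6.235 = 3.108 N and a = 3.108 / 2.1 = 1.4800 m/s².
Starting from rest, L = ½at², so t = √(2L/a) = √(2 × 4.8 / 1.4800) = 2.5469 s.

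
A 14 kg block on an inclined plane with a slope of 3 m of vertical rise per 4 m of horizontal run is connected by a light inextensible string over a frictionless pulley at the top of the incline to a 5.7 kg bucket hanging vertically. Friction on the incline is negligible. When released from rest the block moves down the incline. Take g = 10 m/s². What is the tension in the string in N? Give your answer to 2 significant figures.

65 N

For the block on the incline: the weight component along the slope is m₁g sin 36.87° = 14 × 10 × 0.6000 = 84.000 N and the normal force is N = m₁g cos 36.87° = 112.000 N.
Newton's second law for the block (down-slope positive): 84.000 − T = 14 a. For the hanging bucket (upward positive): T − 5.7 × 10 = 5.7 a.
Adding the two equations eliminates T: 27.000 = 19.7 a, so a = 1.3706 m/s².
Then from the hanging bucket's equation, T = 5.7 × (10 + 1.3706) = 64.812 N.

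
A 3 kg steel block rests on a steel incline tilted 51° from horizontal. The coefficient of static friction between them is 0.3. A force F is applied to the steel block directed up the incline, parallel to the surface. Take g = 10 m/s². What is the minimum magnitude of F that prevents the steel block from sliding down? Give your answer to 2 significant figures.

18 N

The normal force is N = mg cos 51° = 18.880 N. With F at its minimum the steel block is on the verge of sliding down, so static friction is at its maximum μ_s N = 0.3 × 18.880 = 5.664 N and acts up the slope.
Equilibrium along the incline: F + μ_s N = mg sin 51°, so F = 23.314 − 5.664 = 17.650 N.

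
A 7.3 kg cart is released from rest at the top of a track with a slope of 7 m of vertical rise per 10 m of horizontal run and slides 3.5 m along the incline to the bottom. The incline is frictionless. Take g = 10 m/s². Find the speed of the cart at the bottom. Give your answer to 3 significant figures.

6.34 m/s

The weight component along the incline is mg sin 34.99° = 41.863 N and the normal force is N = mg cos 34.99° = 59.804 N.
With no friction, a = g sin 34.99° = 5.7346 m/s².
Starting from rest over a distance of 3.5 m, v² = 2aL = 2 × 5.7346 × 3.5 = 40.1422, so v = 6.3358 m/s.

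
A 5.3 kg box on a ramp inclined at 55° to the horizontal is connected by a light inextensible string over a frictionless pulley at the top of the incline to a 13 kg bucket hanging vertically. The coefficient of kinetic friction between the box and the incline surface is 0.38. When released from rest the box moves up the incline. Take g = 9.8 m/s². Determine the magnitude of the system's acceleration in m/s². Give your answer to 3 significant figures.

4.02 m/s²

For the box on the incline: the weight component along the slope is m₁g sin 55° = 5.3 × 9.8 × 0.8192 = 42.549 N and the normal force is N = m₁g cos 55° = 29.792 N.
Kinetic friction opposes the box's motion up the incline: f = μN = 0.38 × 29.792 = 11.321 N acting down the slope.
Newton's second law for the box (up-slope positive): T − 42.549 − 11.321 = 5.3 a. For the hanging bucket (downward positive): 13 × 9.8 − T = 13 a.
Adding the two equations eliminates T: 73.530 = 18.3 a, so a = 4.0180 m/s².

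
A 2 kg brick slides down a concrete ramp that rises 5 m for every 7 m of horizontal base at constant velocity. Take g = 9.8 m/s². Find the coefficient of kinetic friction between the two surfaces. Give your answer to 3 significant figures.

0.714

At constant velocity the net force along the incline is zero: mg sin 35.54° = μ mg cos 35.54°.
So μ = tan 35.54° = 0.5812 / 0.8137 = 0.7143.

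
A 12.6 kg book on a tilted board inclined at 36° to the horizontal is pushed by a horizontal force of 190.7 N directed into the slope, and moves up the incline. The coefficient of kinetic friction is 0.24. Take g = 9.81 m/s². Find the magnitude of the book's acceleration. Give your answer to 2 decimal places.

The horizontal push has components F cos 36° = 190.7 × 0.8090 = 154.276 N up the incline and F sin 36° = 190.7 × 0.5878 = 112.093 N pressing into the surface.
The normal force is therefore N = mg cos 36° + F sin 36° = 99.997 + 112.093 = 212.090 N, and kinetic friction down the slope is μN = 0.24 × 212.090 = 50.902 N.
Along the incline: F cos 36° − mg sin 36° − μN = ma, so 154.276 − 72.656 − 50.902 = 12.6 a, giving a = 2.4379 m/s².

2.44 m/s²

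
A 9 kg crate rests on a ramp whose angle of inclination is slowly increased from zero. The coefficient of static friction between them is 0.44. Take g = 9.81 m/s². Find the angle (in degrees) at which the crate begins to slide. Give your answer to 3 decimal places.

At the threshold of sliding, static friction is at its maximum μ_s N and exactly balances the weight component along the incline: mg sin θ = μ_s mg cos θ.
Hence tan θ = μ_s = 0.44, so θ = arctan(0.44) = 23.7495°.

23.749°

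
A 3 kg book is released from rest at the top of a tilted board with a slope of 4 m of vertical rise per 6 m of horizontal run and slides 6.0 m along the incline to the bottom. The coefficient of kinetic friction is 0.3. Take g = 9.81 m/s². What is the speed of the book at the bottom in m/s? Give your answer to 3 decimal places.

The weight component along the incline is mg sin 33.69° = 16.325 N and the normal force is N = mg cos 33.69° = 24.487 N.
Friction up the slope is f = μN = 0.3 × 24.487 = 7.346 N, so the net downslope force is 16.325 − 7.346 = 8.979 N and a = 8.979 / 3 = 2.9930 m/s².
Starting from rest over a distance of 6.0 m, v² = 2aL = 2 × 2.9930 × 6.0 = 35.9160, so v = 5.9930 m/s.

5.993 m/s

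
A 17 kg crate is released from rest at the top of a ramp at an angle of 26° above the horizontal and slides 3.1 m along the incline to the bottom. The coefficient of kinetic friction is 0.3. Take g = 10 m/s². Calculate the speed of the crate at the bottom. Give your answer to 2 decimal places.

The weight component along the incline is mg sin 26° = 74.523 N and the normal force is N = mg cos 26° = 152.795 N.
Friction up the slope is f = μN = 0.3 × 152.795 = 45.838 N, so the net downslope force is 74.523 − 45.838 = 28.685 N and a = 28.685 / 17 = 1.6874 m/s².
Starting from rest over a distance of 3.1 m, v² = 2aL = 2 × 1.6874 × 3.1 = 10.4619, so v = 3.2345 m/s.

3.23 m/s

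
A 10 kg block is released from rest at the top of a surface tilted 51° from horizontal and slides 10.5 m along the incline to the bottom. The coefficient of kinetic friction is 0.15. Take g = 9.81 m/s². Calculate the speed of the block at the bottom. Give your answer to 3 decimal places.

11.860 m/s

The weight component along the incline is mg sin 51° = 76.238 N and the normal force is N = mg cos 51° = 61.736 N.
Friction up the slope is f = μN = 0.15 × 61.736 = 9.260 N, so the net downslope force is 76.238 − 9.260 = 66.978 N and a = 66.978 / 10 = 6.6978 m/s².
Starting from rest over a distance of 10.5 m, v² = 2aL = 2 × 6.6978 × 10.5 = 140.6538, so v = 11.8598 m/s.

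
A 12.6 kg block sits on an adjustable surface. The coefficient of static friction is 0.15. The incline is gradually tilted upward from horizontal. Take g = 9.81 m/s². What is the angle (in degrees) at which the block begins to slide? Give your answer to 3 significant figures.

8.53°

At the threshold of sliding, static friction is at its maximum μ_s N and exactly balances the weight component along the incline: mg sin θ = μ_s mg cos θ.
Hence tan θ = μ_s = 0.15, so θ = arctan(0.15) = 8.5308°.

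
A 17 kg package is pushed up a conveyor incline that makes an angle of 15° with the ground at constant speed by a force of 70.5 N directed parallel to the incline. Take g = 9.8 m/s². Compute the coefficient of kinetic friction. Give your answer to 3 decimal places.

0.170

At constant speed ΣF = 0 along the incline. The applied 70.5 N acts up the slope; the weight component mg sin 15° = 43.119 N and kinetic friction μN both act down the slope.
So 70.5 = 43.119 + μ × 160.923, giving μ = (70.5 − 43.119) / 160.923 = 0.1701.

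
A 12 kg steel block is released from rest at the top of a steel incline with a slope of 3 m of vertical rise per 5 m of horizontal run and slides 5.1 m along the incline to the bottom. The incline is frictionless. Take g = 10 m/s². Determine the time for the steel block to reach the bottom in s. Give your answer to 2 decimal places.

The weight component along the incline is mg sin 30.96° = 61.739 N and the normal force is N = mg cos 30.96° = 102.899 N.
With no friction, a = g sin 30.96° = 5.1450 m/s².
Starting from rest, L = ½at², so t = √(2L/a) = √(2 × 5.1 / 5.1450) = 1.4080 s.

1.41 s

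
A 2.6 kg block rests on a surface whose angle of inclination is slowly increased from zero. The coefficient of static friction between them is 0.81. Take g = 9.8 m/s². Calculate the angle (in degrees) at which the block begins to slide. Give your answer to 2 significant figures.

39°

At the threshold of sliding, static friction is at its maximum μ_s N and exactly balances the weight component along the incline: mg sin θ = μ_s mg cos θ.
Hence tan θ = μ_s = 0.81, so θ = arctan(0.81) = 39.0075°.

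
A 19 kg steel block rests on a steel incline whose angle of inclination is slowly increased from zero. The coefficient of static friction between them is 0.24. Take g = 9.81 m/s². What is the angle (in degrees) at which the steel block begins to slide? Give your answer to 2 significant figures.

13°

At the threshold of sliding, static friction is at its maximum μ_s N and exactly balances the weight component along the incline: mg sin θ = μ_s mg cos θ.
Hence tan θ = μ_s = 0.24, so θ = arctan(0.24) = 13.4957°.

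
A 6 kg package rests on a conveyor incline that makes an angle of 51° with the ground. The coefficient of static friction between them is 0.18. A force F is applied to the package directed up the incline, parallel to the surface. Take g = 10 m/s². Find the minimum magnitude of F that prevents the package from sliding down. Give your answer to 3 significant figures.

39.8 N

The normal force is N = mg cos 51° = 37.759 N. With F at its minimum the package is on the verge of sliding down, so static friction is at its maximum μ_s N = 0.18 × 37.759 = 6.797 N and acts up the slope.
Equilibrium along the incline: F + μ_s N = mg sin 51°, so F = 46.629 − 6.797 = 39.832 N.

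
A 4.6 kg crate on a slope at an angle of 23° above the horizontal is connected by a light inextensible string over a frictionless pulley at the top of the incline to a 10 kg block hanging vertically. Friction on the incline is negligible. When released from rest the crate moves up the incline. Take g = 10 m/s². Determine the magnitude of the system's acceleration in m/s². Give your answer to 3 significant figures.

5.62 m/s²

For the crate on the incline: the weight component along the slope is m₁g sin 23° = 4.6 × 10 × 0.3907 = 17.972 N and the normal force is N = m₁g cos 23° = 42.343 N.
Newton's second law for the crate (up-slope positive): T − 17.972 = 4.6 a. For the hanging block (downward positive): 10 × 10 − T = 10 a.
Adding the two equations eliminates T: 82.028 = 14.6 a, so a = 5.6184 m/s².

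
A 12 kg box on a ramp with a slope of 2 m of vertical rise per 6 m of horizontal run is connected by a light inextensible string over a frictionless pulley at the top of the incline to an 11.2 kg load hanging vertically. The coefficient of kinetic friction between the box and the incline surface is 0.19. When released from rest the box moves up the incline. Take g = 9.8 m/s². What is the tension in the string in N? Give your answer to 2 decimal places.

For the box on the incline: the weight component along the slope is m₁g sin 18.43° = 12 × 9.8 × 0.3162 = 37.185 N and the normal force is N = m₁g cos 18.43° = 111.565 N.
Kinetic friction opposes the box's motion up the incline: f = μN = 0.19 × 111.565 = 21.197 N acting down the slope.
Newton's second law for the box (up-slope positive): T − 37.185 − 21.197 = 12 a. For the hanging load (downward positive): 11.2 × 9.8 − T = 11.2 a.
Adding the two equations eliminates T: 51.378 = 23.2 a, so a = 2.2146 m/s².
Then from the hanging load's equation, T = 11.2 × (9.8 − 2.2146) = 84.956 N.

84.96 N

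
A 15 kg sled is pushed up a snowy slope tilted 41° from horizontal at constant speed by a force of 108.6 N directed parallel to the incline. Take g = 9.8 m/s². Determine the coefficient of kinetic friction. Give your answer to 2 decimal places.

At constant speed ΣF = 0 along the incline. The applied 108.6 N acts up the slope; the weight component mg sin 41° = 96.441 N and kinetic friction μN both act down the slope.
So 108.6 = 96.441 + μ × 110.942, giving μ = (108.6 − 96.441) / 110.942 = 0.1096.

0.11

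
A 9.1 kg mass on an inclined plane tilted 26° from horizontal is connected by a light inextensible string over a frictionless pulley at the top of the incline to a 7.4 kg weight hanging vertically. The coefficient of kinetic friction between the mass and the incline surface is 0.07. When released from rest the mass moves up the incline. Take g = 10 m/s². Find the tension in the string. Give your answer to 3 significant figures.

For the mass on the incline: the weight component along the slope is m₁g sin 26° = 9.1 × 10 × 0.4384 = 39.894 N and the normal force is N = m₁g cos 26° = 81.790 N.
Kinetic friction opposes the mass's motion up the incline: f = μN = 0.07 × 81.790 = 5.725 N acting down the slope.
Newton's second law for the mass (up-slope positive): T − 39.894 − 5.725 = 9.1 a. For the hanging weight (downward positive): 7.4 × 10 − T = 7.4 a.
Adding the two equations eliminates T: 28.381 = 16.5 a, so a = 1.7201 m/s².
Then from the hanging weight's equation, T = 7.4 × (10 − 1.7201) = 61.271 N.

61.3 N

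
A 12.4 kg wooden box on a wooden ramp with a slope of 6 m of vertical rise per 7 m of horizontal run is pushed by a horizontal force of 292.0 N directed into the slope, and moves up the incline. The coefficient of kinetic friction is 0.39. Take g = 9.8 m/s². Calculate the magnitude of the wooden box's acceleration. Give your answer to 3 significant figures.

The horizontal push has components F cos 40.60° = 292.0 × 0.7593 = 221.716 N up the incline and F sin 40.60° = 292.0 × 0.6508 = 190.034 N pressing into the surface.
The normal force is therefore N = mg cos 40.60° + F sin 40.60° = 92.270 + 190.034 = 282.304 N, and kinetic friction down the slope is μN = 0.39 × 282.304 = 110.099 N.
Along the incline: F cos 40.60° − mg sin 40.60° − μN = ma, so 221.716 − 79.085 − 110.099 = 12.4 a, giving a = 2.6235 m/s².

2.62 m/s²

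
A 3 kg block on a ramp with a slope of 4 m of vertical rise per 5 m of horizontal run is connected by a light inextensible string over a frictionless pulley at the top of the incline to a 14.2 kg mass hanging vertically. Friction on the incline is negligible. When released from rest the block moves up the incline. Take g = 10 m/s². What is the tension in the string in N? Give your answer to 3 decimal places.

40.240 N

For the block on the incline: the weight component along the slope is m₁g sin 38.66° = 3 × 10 × 0.6247 = 18.741 N and the normal force is N = m₁g cos 38.66° = 23.426 N.
Newton's second law for the block (up-slope positive): T − 18.741 = 3 a. For the hanging mass (downward positive): 14.2 × 10 − T = 14.2 a.
Adding the two equations eliminates T: 123.259 = 17.2 a, so a = 7.1662 m/s².
Then from the hanging mass's equation, T = 14.2 × (10 − 7.1662) = 40.240 N.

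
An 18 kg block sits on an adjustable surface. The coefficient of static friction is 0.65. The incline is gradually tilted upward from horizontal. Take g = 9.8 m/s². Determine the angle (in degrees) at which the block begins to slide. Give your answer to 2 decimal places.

At the threshold of sliding, static friction is at its maximum μ_s N and exactly balances the weight component along the incline: mg sin θ = μ_s mg cos θ.
Hence tan θ = μ_s = 0.65, so θ = arctan(0.65) = 33.0239°.

33.02°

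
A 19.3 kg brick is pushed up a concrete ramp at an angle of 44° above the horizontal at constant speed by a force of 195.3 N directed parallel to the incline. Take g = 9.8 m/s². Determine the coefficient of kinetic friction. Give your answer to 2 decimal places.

0.47

At constant speed ΣF = 0 along the incline. The applied 195.3 N acts up the slope; the weight component mg sin 44° = 131.388 N and kinetic friction μN both act down the slope.
So 195.3 = 131.388 + μ × 136.056, giving μ = (195.3 − 131.388) / 136.056 = 0.4697.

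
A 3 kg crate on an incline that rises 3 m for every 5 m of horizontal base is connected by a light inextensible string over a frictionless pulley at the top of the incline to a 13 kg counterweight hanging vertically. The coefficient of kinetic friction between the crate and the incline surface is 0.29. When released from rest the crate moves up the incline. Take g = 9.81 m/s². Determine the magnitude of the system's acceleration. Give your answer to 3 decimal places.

6.567 m/s²

For the crate on the incline: the weight component along the slope is m₁g sin 30.96° = 3 × 9.81 × 0.5145 = 15.142 N and the normal force is N = m₁g cos 30.96° = 25.236 N.
Kinetic friction opposes the crate's motion up the incline: f = μN = 0.29 × 25.236 = 7.318 N acting down the slope.
Newton's second law for the crate (up-slope positive): T − 15.142 − 7.318 = 3 a. For the hanging counterweight (downward positive): 13 × 9.81 − T = 13 a.
Adding the two equations eliminates T: 105.070 = 16 a, so a = 6.5669 m/s².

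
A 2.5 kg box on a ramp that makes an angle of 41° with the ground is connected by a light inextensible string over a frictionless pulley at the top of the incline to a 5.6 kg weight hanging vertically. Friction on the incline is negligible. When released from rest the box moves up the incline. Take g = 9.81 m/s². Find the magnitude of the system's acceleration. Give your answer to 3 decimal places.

4.796 m/s²

For the box on the incline: the weight component along the slope is m₁g sin 41° = 2.5 × 9.81 × 0.6561 = 16.091 N and the normal force is N = m₁g cos 41° = 18.509 N.
Newton's second law for the box (up-slope positive): T − 16.091 = 2.5 a. For the hanging weight (downward positive): 5.6 × 9.81 − T = 5.6 a.
Adding the two equations eliminates T: 38.845 = 8.1 a, so a = 4.7957 m/s².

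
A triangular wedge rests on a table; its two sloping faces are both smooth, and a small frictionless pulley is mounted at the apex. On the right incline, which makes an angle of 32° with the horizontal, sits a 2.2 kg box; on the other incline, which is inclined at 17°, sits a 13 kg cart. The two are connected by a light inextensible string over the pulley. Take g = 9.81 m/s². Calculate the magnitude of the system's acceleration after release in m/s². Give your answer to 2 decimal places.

Resolve each weight along its own incline: the 2.2 kg mass has component 2.2 × 9.81 × sin 32° = 11.437 N down its slope, and the 13 kg mass has 13 × 9.81 × sin 17° = 37.286 N down its slope.
The 13 kg side's 37.286 N exceeds the other side's 11.437 N, so that mass slides down and the 2.2 kg mass slides up. Taking that direction as positive, Newton's second law for the whole system gives 37.286 − 11.437 = (2.2 + 13) a, so a = 25.849 / 15.2 = 1.7006 m/s².

1.70 m/s²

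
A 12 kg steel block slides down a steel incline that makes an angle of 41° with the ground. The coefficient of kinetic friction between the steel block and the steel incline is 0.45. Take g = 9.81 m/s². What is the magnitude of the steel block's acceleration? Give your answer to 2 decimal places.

3.10 m/s²

Resolving the weight along the incline: the component pulling the steel block down the slope is mg sin 41° = 12 × 9.81 × 0.6561 = 77.236 N, and the normal force is N = mg cos 41° = 12 × 9.81 × 0.7547 = 88.843 N.
Kinetic friction acts up the slope with magnitude f = μN = 0.45 × 88.843 = 39.979 N.
Net force along the incline is 77.236 − 39.979 = 37.257 N, so a = 37.257 / 12 = 3.1047 m/s².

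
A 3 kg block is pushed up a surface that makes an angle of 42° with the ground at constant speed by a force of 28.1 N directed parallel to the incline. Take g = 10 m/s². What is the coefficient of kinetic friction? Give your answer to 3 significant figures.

0.360

At constant speed ΣF = 0 along the incline. The applied 28.1 N acts up the slope; the weight component mg sin 42° = 20.074 N and kinetic friction μN both act down the slope.
So 28.1 = 20.074 + μ × 22.294, giving μ = (28.1 − 20.074) / 22.294 = 0.3600.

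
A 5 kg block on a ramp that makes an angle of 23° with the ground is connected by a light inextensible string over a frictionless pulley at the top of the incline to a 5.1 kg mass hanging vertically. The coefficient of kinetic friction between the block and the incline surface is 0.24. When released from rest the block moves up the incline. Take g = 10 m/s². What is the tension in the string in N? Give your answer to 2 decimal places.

For the block on the incline: the weight component along the slope is m₁g sin 23° = 5 × 10 × 0.3907 = 19.535 N and the normal force is N = m₁g cos 23° = 46.025 N.
Kinetic friction opposes the block's motion up the incline: f = μN = 0.24 × 46.025 = 11.046 N acting down the slope.
Newton's second law for the block (up-slope positive): T − 19.535 − 11.046 = 5 a. For the hanging mass (downward positive): 5.1 × 10 − T = 5.1 a.
Adding the two equations eliminates T: 20.419 = 10.1 a, so a = 2.0217 m/s².
Then from the hanging mass's equation, T = 5.1 × (10 − 2.0217) = 40.689 N.

40.69 N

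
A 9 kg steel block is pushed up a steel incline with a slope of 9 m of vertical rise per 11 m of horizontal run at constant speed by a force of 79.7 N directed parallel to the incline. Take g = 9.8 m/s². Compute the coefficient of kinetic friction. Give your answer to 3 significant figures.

0.349

At constant speed ΣF = 0 along the incline. The applied 79.7 N acts up the slope; the weight component mg sin 39.29° = 55.852 N and kinetic friction μN both act down the slope.
So 79.7 = 55.852 + μ × 68.263, giving μ = (79.7 − 55.852) / 68.263 = 0.3494.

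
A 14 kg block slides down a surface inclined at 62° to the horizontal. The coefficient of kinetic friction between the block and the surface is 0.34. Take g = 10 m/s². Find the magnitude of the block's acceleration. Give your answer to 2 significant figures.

7.2 m/s²

Resolving the weight along the incline: the component pulling the block down the slope is mg sin 62° = 14 × 10 × 0.8829 = 123.606 N, and the normal force is N = mg cos 62° = 14 × 10 × 0.4695 = 65.730 N.
Kinetic friction acts up the slope with magnitude f = μN = 0.34 × 65.730 = 22.348 N.
Net force along the incline is 123.606 − 22.348 = 101.258 N, so a = 101.258 / 14 = 7.2327 m/s².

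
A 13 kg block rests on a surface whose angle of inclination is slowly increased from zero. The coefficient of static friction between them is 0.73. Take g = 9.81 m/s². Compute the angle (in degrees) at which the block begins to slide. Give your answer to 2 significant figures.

At the threshold of sliding, static friction is at its maximum μ_s N and exactly balances the weight component along the incline: mg sin θ = μ_s mg cos θ.
Hence tan θ = μ_s = 0.73, so θ = arctan(0.73) = 36.1294°.

36°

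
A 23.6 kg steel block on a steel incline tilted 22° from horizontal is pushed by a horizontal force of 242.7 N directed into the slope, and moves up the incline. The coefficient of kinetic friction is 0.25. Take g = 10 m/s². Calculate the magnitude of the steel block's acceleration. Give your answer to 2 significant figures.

2.5 m/s²

The horizontal push has components F cos 22° = 242.7 × 0.9272 = 225.031 N up the incline and F sin 22° = 242.7 × 0.3746 = 90.915 N pressing into the surface.
The normal force is therefore N = mg cos 22° + F sin 22° = 218.819 + 90.915 = 309.734 N, and kinetic friction down the slope is μN = 0.25 × 309.734 = 77.433 N.
Along the incline: F cos 22° − mg sin 22° − μN = ma, so 225.031 − 88.406 − 77.433 = 23.6 a, giving a = 2.5081 m/s².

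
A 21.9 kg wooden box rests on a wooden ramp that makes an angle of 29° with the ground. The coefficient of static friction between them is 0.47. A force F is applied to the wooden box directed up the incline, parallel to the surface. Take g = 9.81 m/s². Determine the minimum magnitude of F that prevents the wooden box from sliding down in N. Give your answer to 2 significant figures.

16 N

The normal force is N = mg cos 29° = 187.902 N. With F at its minimum the wooden box is on the verge of sliding down, so static friction is at its maximum μ_s N = 0.47 × 187.902 = 88.314 N and acts up the slope.
Equilibrium along the incline: F + μ_s N = mg sin 29°, so F = 104.156 − 88.314 = 15.842 N.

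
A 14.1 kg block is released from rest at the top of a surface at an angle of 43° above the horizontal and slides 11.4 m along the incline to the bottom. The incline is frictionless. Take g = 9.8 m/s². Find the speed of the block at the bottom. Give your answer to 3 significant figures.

12.3 m/s

The weight component along the incline is mg sin 43° = 94.239 N and the normal force is N = mg cos 43° = 101.058 N.
With no friction, a = g sin 43° = 6.6836 m/s².
Starting from rest over a distance of 11.4 m, v² = 2aL = 2 × 6.6836 × 11.4 = 152.3861, so v = 12.3445 m/s.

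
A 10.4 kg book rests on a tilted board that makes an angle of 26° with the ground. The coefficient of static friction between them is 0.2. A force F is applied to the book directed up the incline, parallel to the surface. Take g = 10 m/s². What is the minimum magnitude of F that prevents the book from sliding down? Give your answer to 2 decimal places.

The normal force is N = mg cos 26° = 93.475 N. With F at its minimum the book is on the verge of sliding down, so static friction is at its maximum μ_s N = 0.2 × 93.475 = 18.695 N and acts up the slope.
Equilibrium along the incline: F + μ_s N = mg sin 26°, so F = 45.591 − 18.695 = 26.896 N.

26.90 N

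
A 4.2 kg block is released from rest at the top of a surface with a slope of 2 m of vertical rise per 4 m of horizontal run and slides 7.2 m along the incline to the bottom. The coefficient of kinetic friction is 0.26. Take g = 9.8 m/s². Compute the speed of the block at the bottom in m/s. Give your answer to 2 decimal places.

The weight component along the incline is mg sin 26.57° = 18.407 N and the normal force is N = mg cos 26.57° = 36.815 N.
Friction up the slope is f = μN = 0.26 × 36.815 = 9.572 N, so the net downslope force is 18.407 − 9.572 = 8.835 N and a = 8.835 / 4.2 = 2.1036 m/s².
Starting from rest over a distance of 7.2 m, v² = 2aL = 2 × 2.1036 × 7.2 = 30.2918, so v = 5.5038 m/s.

5.50 m/s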